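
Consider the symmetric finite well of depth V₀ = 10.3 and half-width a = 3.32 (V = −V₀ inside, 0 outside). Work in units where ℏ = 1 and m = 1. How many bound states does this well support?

Define the well-strength parameter z₀ = (a/ℏ)√(2mV₀) = 3.32 × √(2·1·10.3) = 15.07.
The even/odd transcendental equations gain one root per π/2 in z₀, giving N = 1 + ⌊2z₀/π⌋ = 1 + ⌊9.593⌋ = 10.

N = 10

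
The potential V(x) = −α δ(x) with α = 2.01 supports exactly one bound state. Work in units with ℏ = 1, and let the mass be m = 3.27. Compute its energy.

E = -6.61

For x ≠ 0 the bound state is ψ ∝ e^{−κ|x|}; integrating the TISE across the delta gives the cusp condition 2κ = 2mα/ℏ², so κ = 6.573.
Then E = −ℏ²κ²/(2m) = −mα²/(2ℏ²) = -6.606.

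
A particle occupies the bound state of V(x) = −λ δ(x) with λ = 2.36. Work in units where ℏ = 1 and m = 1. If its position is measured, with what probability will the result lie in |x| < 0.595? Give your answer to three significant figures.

The normalised bound state is ψ = √κ e^{−κ|x|} with κ = mλ/ℏ² = 2.360.
P(|x| < d) = ∫_{−d}^{d} κ e^{−2κ|x|} dx = 1 − e^{−2κd} = 1 − e^{−2.808} = 0.9397.

P = 0.940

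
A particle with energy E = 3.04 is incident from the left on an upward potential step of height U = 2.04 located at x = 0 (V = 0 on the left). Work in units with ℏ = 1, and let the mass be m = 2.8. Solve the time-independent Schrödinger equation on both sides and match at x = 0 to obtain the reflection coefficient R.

R = 0.0735

The wavenumbers are k₁ = √(2mE)/ℏ = 4.126 on the left and k₂ = √(2m(E − U))/ℏ = 2.366 on the right.
Continuity of ψ and ψ′ at the step yields the reflection amplitude r = (k₁ − k₂)/(k₁ + k₂) = 0.2710; thus R = |r|² = 0.07345, T = 0.9265.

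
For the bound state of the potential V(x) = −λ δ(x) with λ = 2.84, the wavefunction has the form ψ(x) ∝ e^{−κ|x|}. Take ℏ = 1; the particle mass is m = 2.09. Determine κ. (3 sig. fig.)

Integrating the TISE across x = 0 gives the cusp condition ψ'(0⁺) − ψ'(0⁻) = −(2mλ/ℏ²)ψ(0).
With ψ ∝ e^{−κ|x|} this yields −2κ = −2mλ/ℏ², so κ = mλ/ℏ² = 5.936.

κ = 5.94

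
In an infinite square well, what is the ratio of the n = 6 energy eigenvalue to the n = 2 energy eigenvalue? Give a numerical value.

E_n = n²π²ℏ²/(2mL²) so the ratio is n₂²/n₁² = 36/4 = 9.

9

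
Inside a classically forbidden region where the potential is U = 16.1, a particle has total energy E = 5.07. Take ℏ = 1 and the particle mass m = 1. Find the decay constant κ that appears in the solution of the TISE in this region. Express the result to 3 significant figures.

Since E < U the TISE in this region is ψ'' = κ²ψ with κ = √(2m(U − E))/ℏ.
κ = √(2 × 1 × 11.03) = 4.697.

κ = 4.70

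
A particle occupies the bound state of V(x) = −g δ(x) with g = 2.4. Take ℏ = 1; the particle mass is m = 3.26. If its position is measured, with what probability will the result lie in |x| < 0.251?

The normalised bound state is ψ = √κ e^{−κ|x|} with κ = mg/ℏ² = 7.824.
P(|x| < d) = ∫_{−d}^{d} κ e^{−2κ|x|} dx = 1 − e^{−2κd} = 1 − e^{−3.928} = 0.9803.

P = 0.980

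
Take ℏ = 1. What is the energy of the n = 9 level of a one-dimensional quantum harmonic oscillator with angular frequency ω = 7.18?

The oscillator eigenvalues are E_n = ℏω(n + ½), so E_9 = 7.18 × 9.5 = 68.21.

E = 68.2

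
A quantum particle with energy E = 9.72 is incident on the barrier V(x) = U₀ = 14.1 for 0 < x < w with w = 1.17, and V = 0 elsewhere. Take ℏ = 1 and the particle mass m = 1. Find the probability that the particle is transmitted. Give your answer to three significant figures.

E < U₀: inside the barrier ψ ∝ e^{±κx} with κ = √(2m(U₀ − E))/ℏ = 2.960.
κw = 3.463, sinh(κw) = 15.94.
The exact tunnelling result is T⁻¹ = 1 + U₀² sinh²(κw) / [4E(U₀ − E)] = 297.6, so T = 0.00336.

T = 0.00336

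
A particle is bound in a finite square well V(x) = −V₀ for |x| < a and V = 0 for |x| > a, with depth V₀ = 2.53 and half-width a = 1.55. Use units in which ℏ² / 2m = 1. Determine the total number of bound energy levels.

Define the well-strength parameter z₀ = (a/ℏ)√(2mV₀) = 1.55 × √(2·0.5·2.53) = 2.465.
A new bound state (alternating even/odd) appears each time z₀ passes a multiple of π/2, so N = ⌊2z₀/π⌋ + 1 = ⌊1.570⌋ + 1 = 2.

N = 2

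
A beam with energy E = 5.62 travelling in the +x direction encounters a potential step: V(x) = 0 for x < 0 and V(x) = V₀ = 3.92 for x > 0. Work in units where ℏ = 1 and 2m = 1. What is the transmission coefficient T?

The wavenumbers are k₁ = √(2mE)/ℏ = 2.371 on the left and k₂ = √(2m(E − V₀))/ℏ = 1.304 on the right.
Matching ψ and ψ′ at x = 0 gives r = (k₁ − k₂)/(k₁ + k₂), so R = r² = 0.08429 and T = 1 − R = 0.9157.

T = 0.916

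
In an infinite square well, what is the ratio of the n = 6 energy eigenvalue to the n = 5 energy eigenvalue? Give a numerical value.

1.44

E_n = n²π²ℏ²/(2mL²) so the ratio is n₂²/n₁² = 36/25 = 1.44.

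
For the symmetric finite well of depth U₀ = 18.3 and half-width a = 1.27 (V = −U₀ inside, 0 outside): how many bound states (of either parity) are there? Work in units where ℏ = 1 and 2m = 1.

Define the well-strength parameter z₀ = (a/ℏ)√(2mU₀) = 1.27 × √(2·0.5·18.3) = 5.433.
The even/odd transcendental equations gain one root per π/2 in z₀, giving N = 1 + ⌊2z₀/π⌋ = 1 + ⌊3.459⌋ = 4.

N = 4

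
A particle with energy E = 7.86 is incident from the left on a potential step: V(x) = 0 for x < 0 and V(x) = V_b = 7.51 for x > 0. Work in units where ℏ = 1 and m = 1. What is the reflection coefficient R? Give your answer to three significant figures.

On each side the TISE gives plane waves with k = √(2m(E − V))/ℏ: k₁ = √(2·1·7.86) = 3.965, k₂ = √(2·1·0.35) = 0.8367.
Continuity of ψ and ψ′ at the step yields the reflection amplitude r = (k₁ − k₂)/(k₁ + k₂) = 0.6515; thus R = |r|² = 0.4245, T = 0.5755.

R = 0.424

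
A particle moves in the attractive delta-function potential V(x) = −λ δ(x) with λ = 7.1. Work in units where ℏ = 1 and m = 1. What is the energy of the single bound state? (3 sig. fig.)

The bound state is ψ(x) = √κ e^{−κ|x|}. The derivative jump ψ'(0⁺) − ψ'(0⁻) = −(2mλ/ℏ²)ψ(0) fixes κ = mλ/ℏ² = 7.100.
Then E = −ℏ²κ²/(2m) = −mλ²/(2ℏ²) = -25.21.

E = -25.2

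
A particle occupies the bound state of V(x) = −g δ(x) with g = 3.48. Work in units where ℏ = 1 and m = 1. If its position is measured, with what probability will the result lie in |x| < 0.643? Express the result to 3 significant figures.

P = 0.989

The normalised bound state is ψ = √κ e^{−κ|x|} with κ = mg/ℏ² = 3.480.
P(|x| < d) = ∫_{−d}^{d} κ e^{−2κ|x|} dx = 1 − e^{−2κd} = 1 − e^{−4.475} = 0.9886.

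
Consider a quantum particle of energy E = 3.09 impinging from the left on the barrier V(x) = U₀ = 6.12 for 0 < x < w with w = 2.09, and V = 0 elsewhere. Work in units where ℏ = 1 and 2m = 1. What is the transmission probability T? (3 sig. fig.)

E < U₀: inside the barrier ψ ∝ e^{±κx} with κ = √(2m(U₀ − E))/ℏ = 1.741.
κw = 3.638, sinh(κw) = 19.00.
Matching ψ, ψ′ at both faces gives T = [1 + U₀² sinh²(κw) / (4E(U₀ − E))]⁻¹ = 1/361.9 = 0.00276.

T = 0.00276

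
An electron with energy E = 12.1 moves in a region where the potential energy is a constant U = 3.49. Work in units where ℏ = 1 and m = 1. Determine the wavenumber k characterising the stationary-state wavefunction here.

k = 4.15

With E > U the solution is oscillatory, ψ ∝ e^{±ikx} with k = √(2m(E − U))/ℏ.
k = √(2 × 1 × 8.61) = 4.150.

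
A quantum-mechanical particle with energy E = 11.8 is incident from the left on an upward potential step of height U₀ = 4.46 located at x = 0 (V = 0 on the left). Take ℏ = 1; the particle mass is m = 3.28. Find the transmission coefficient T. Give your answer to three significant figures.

The wavenumbers are k₁ = √(2mE)/ℏ = 8.798 on the left and k₂ = √(2m(E − U₀))/ℏ = 6.939 on the right.
Matching ψ and ψ′ at x = 0 gives r = (k₁ − k₂)/(k₁ + k₂), so R = r² = 0.01396 and T = 1 − R = 0.9860.

T = 0.986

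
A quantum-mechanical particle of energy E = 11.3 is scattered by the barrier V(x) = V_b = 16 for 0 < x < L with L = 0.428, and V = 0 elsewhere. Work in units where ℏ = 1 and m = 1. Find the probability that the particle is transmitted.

T = 0.219

Since E < V_b the interior solution is evanescent with decay constant κ = √(2m(V_b − E))/ℏ = 3.066.
κL = 1.312, sinh(κL) = 1.723.
The exact tunnelling result is T⁻¹ = 1 + V_b² sinh²(κL) / [4E(V_b − E)] = 4.576, so T = 0.219.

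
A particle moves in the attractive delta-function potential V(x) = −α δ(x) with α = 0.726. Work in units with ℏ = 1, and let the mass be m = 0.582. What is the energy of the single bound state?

E = -0.153

For x ≠ 0 the bound state is ψ ∝ e^{−κ|x|}; integrating the TISE across the delta gives the cusp condition 2κ = 2mα/ℏ², so κ = 0.4225.
Then E = −ℏ²κ²/(2m) = −mα²/(2ℏ²) = -0.1534.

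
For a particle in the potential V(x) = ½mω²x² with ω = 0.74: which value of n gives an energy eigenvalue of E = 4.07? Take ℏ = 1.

n = 5

E_n = ℏω(n + ½) ⇒ n = E/(ℏω) − ½ = 4.07/0.74 − 0.5 = 5.000 → n = 5.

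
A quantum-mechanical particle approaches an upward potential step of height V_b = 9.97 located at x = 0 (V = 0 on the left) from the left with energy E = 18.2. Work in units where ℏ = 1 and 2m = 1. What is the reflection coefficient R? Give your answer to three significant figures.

On each side the TISE gives plane waves with k = √(2m(E − V))/ℏ: k₁ = √(2·½·18.2) = 4.266, k₂ = √(2·½·8.23) = 2.869.
Matching ψ and ψ′ at x = 0 gives r = (k₁ − k₂)/(k₁ + k₂), so R = r² = 0.03836 and T = 1 − R = 0.9616.

R = 0.0384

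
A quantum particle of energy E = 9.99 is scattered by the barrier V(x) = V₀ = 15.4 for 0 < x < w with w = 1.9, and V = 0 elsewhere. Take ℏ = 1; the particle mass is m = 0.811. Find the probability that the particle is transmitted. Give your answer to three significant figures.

T = 0.0000471

Since E < V₀ the interior solution is evanescent with decay constant κ = √(2m(V₀ − E))/ℏ = 2.962.
κw = 5.628, sinh(κw) = 139.1.
The exact tunnelling result is T⁻¹ = 1 + V₀² sinh²(κw) / [4E(V₀ − E)] = 21230, so T = 0.0000471.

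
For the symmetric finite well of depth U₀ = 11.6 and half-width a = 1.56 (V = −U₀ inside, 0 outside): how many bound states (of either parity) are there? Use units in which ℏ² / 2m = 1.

The dimensionless depth is z₀ = a√(2mU₀)/ℏ = 1.56 × √(11.60) = 5.313.
A new bound state (alternating even/odd) appears each time z₀ passes a multiple of π/2, so N = ⌊2z₀/π⌋ + 1 = ⌊3.382⌋ + 1 = 4.

N = 4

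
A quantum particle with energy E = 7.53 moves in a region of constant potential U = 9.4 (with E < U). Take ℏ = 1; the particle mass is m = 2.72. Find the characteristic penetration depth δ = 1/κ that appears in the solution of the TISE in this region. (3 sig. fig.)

δ = 0.314

Since E < U the TISE in this region is ψ'' = κ²ψ with κ = √(2m(U − E))/ℏ.
κ = √(2 × 2.72 × 1.87) = 3.189. The penetration depth is δ = 1/κ = 0.314.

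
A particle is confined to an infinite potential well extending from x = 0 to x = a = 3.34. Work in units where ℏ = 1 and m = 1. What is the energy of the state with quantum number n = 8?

E = 28.3

Requiring ψ(0) = ψ(a) = 0 quantises k = nπ/a, hence E_n = ℏ²k²/2m = n²π²ℏ²/(2ma²).
E_8 = 8² × π² / (2 × 1 × 3.34²) = 28.31.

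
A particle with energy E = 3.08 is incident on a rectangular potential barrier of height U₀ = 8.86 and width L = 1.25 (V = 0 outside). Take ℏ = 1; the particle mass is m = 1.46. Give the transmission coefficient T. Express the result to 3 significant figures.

T = 0.000126

E < U₀: inside the barrier ψ ∝ e^{±κx} with κ = √(2m(U₀ − E))/ℏ = 4.108.
κL = 5.135, sinh(κL) = 84.95.
Matching ψ, ψ′ at both faces gives T = [1 + U₀² sinh²(κL) / (4E(U₀ − E))]⁻¹ = 1/7957 = 0.000126.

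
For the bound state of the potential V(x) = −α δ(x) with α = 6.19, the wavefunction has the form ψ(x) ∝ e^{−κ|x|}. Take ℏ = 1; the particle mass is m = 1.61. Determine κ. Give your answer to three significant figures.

Integrating the TISE across x = 0 gives the cusp condition ψ'(0⁺) − ψ'(0⁻) = −(2mα/ℏ²)ψ(0).
With ψ ∝ e^{−κ|x|} this yields −2κ = −2mα/ℏ², so κ = mα/ℏ² = 9.966.

κ = 9.97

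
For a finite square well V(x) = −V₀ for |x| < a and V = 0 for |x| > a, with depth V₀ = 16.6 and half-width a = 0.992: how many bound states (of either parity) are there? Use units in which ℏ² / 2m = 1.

N = 3

Define the well-strength parameter z₀ = (a/ℏ)√(2mV₀) = 0.992 × √(2·0.5·16.6) = 4.042.
A new bound state (alternating even/odd) appears each time z₀ passes a multiple of π/2, so N = ⌊2z₀/π⌋ + 1 = ⌊2.573⌋ + 1 = 3.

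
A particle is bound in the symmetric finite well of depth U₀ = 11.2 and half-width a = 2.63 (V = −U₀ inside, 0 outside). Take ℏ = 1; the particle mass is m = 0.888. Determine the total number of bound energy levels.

N = 8

Define the well-strength parameter z₀ = (a/ℏ)√(2mU₀) = 2.63 × √(2·0.888·11.2) = 11.73.
The even/odd transcendental equations gain one root per π/2 in z₀, giving N = 1 + ⌊2z₀/π⌋ = 1 + ⌊7.467⌋ = 8.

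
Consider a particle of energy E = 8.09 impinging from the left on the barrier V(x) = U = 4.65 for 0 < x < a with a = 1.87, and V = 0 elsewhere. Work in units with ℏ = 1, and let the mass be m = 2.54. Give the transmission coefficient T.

T = 0.838

E > U: inside the barrier k₂ = √(2m(E − U))/ℏ = 4.180, k₂a = 7.817.
T = [1 + U² sin²(k₂a) / (4E(E − U))]⁻¹ = 1/1.194 = 0.838.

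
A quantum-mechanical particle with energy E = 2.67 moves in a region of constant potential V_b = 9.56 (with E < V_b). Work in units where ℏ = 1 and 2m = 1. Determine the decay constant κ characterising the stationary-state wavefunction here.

Since E < V_b the TISE in this region is ψ'' = κ²ψ with κ = √(2m(V_b − E))/ℏ.
κ = √(2 × 0.5 × 6.89) = 2.625.

κ = 2.62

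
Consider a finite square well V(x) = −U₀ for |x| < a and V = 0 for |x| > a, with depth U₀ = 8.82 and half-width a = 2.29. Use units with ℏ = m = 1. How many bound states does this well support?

The dimensionless depth is z₀ = a√(2mU₀)/ℏ = 2.29 × √(17.64) = 9.618.
The even/odd transcendental equations gain one root per π/2 in z₀, giving N = 1 + ⌊2z₀/π⌋ = 1 + ⌊6.123⌋ = 7.

N = 7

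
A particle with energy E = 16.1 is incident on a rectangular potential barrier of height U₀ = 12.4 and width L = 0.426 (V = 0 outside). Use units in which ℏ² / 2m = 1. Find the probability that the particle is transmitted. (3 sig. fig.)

E > U₀: inside the barrier k₂ = √(2m(E − U₀))/ℏ = 1.924, k₂L = 0.8194.
Matching at both interfaces gives T⁻¹ = 1 + U₀² sin²(k₂L) / [4E(E − U₀)] = 1.345, hence T = 0.744.

T = 0.744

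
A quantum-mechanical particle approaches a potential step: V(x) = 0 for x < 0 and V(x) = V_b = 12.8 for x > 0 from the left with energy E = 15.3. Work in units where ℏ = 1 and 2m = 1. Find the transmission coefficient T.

T = 0.820

The wavenumbers are k₁ = √(2mE)/ℏ = 3.912 on the left and k₂ = √(2m(E − V_b))/ℏ = 1.581 on the right.
Continuity of ψ and ψ′ at the step yields the reflection amplitude r = (k₁ − k₂)/(k₁ + k₂) = 0.4243; thus R = |r|² = 0.1800, T = 0.8200.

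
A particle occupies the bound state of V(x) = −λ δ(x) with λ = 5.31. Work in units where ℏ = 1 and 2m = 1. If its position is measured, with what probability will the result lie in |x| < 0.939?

P = 0.993

The normalised bound state is ψ = √κ e^{−κ|x|} with κ = mλ/ℏ² = 2.655.
P(|x| < d) = ∫_{−d}^{d} κ e^{−2κ|x|} dx = 1 − e^{−2κd} = 1 − e^{−4.986} = 0.9932.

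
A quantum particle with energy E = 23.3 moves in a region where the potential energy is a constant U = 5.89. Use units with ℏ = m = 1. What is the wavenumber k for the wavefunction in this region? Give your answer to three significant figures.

With E > U the solution is oscillatory, ψ ∝ e^{±ikx} with k = √(2m(E − U))/ℏ.
k = √(2 × 1 × 17.41) = 5.901.

k = 5.90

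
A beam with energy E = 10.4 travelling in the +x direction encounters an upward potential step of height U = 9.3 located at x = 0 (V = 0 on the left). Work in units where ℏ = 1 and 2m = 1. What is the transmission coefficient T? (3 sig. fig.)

The wavenumbers are k₁ = √(2mE)/ℏ = 3.225 on the left and k₂ = √(2m(E − U))/ℏ = 1.049 on the right.
Matching ψ and ψ′ at x = 0 gives r = (k₁ − k₂)/(k₁ + k₂), so R = r² = 0.2593 and T = 1 − R = 0.7407.

T = 0.741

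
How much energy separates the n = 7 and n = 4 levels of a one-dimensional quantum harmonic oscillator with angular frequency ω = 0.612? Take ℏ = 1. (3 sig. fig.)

ΔE = 1.84

E_n = ℏω(n + ½), so ΔE = (7 − 4) ℏω = 3 × 0.612 = 1.836.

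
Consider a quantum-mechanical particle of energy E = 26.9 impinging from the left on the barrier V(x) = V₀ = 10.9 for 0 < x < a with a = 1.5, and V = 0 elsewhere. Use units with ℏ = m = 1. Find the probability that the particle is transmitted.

Above the barrier the interior wavenumber is k₂ = √(2m(E − V₀))/ℏ = 5.657, giving phase k₂a = 8.485.
Matching at both interfaces gives T⁻¹ = 1 + V₀² sin²(k₂a) / [4E(E − V₀)] = 1.045, hence T = 0.957.

T = 0.957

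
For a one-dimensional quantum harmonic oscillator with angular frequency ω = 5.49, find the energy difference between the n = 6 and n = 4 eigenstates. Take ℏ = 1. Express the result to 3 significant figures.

ΔE = 11.0

E_n = ℏω(n + ½), so ΔE = (6 − 4) ℏω = 2 × 5.49 = 10.98.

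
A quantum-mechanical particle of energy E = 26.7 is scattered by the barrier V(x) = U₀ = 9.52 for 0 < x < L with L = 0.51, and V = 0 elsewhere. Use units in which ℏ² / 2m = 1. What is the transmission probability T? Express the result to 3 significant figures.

E > U₀: inside the barrier k₂ = √(2m(E − U₀))/ℏ = 4.145, k₂L = 2.114.
Matching at both interfaces gives T⁻¹ = 1 + U₀² sin²(k₂L) / [4E(E − U₀)] = 1.036, hence T = 0.965.

T = 0.965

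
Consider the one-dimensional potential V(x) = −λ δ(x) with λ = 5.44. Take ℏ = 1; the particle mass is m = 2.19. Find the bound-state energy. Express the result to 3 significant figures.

E = -32.4

The bound state is ψ(x) = √κ e^{−κ|x|}. The derivative jump ψ'(0⁺) − ψ'(0⁻) = −(2mλ/ℏ²)ψ(0) fixes κ = mλ/ℏ² = 11.91.
Then E = −ℏ²κ²/(2m) = −mλ²/(2ℏ²) = -32.40.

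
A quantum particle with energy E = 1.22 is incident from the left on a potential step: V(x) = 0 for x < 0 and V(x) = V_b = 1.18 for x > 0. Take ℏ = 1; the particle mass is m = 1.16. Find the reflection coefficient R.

The wavenumbers are k₁ = √(2mE)/ℏ = 1.682 on the left and k₂ = √(2m(E − V_b))/ℏ = 0.3046 on the right.
Matching ψ and ψ′ at x = 0 gives r = (k₁ − k₂)/(k₁ + k₂), so R = r² = 0.4808 and T = 1 − R = 0.5192.

R = 0.481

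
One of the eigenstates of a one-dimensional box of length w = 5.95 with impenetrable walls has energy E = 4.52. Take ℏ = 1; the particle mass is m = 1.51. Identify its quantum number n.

For an infinite well E_n = n²π²ℏ²/(2mw²), so n = (w/πℏ)√(2mE).
n = (5.95/π) × √(2 × 1.51 × 4.52) = 6.997 → n = 7.

n = 7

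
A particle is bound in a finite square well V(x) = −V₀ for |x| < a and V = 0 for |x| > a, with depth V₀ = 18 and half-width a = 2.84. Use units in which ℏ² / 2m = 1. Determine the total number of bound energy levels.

N = 8

The dimensionless depth is z₀ = a√(2mV₀)/ℏ = 2.84 × √(18.00) = 12.05.
The even/odd transcendental equations gain one root per π/2 in z₀, giving N = 1 + ⌊2z₀/π⌋ = 1 + ⌊7.671⌋ = 8.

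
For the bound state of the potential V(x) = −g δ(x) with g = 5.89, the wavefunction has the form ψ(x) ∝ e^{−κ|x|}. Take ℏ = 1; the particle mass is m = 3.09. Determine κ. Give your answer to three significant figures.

Integrate −(ℏ²/2m)ψ'' − gδ(x)ψ = Eψ from −ε to +ε: the ψ'' term gives ψ'(0⁺) − ψ'(0⁻) and the δ term gives −(2mg/ℏ²)ψ(0).
With ψ ∝ e^{−κ|x|} this yields −2κ = −2mg/ℏ², so κ = mg/ℏ² = 18.20.

κ = 18.2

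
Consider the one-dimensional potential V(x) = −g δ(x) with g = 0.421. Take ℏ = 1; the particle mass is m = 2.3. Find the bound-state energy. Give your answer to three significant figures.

E = -0.204

For x ≠ 0 the bound state is ψ ∝ e^{−κ|x|}; integrating the TISE across the delta gives the cusp condition 2κ = 2mg/ℏ², so κ = 0.9683.
Then E = −ℏ²κ²/(2m) = −mg²/(2ℏ²) = -0.2038.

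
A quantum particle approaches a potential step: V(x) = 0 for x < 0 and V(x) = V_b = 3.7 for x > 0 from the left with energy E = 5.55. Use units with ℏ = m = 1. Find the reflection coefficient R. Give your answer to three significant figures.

R = 0.0718

On each side the TISE gives plane waves with k = √(2m(E − V))/ℏ: k₁ = √(2·1·5.55) = 3.332, k₂ = √(2·1·1.85) = 1.924.
Matching ψ and ψ′ at x = 0 gives r = (k₁ − k₂)/(k₁ + k₂), so R = r² = 0.07180 and T = 1 − R = 0.9282.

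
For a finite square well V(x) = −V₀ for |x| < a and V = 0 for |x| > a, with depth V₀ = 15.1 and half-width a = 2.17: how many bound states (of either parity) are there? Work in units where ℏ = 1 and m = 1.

N = 8

Define the well-strength parameter z₀ = (a/ℏ)√(2mV₀) = 2.17 × √(2·1·15.1) = 11.93.
The even/odd transcendental equations gain one root per π/2 in z₀, giving N = 1 + ⌊2z₀/π⌋ = 1 + ⌊7.592⌋ = 8.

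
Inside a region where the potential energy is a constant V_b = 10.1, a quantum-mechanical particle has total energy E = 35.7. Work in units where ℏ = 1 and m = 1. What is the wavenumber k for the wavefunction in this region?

k = 7.16

With E > V_b the solution is oscillatory, ψ ∝ e^{±ikx} with k = √(2m(E − V_b))/ℏ.
k = √(2 × 1 × 25.6) = 7.155.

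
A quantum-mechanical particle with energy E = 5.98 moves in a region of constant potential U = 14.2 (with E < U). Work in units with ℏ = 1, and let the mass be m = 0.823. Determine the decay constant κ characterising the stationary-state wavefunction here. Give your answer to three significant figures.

Since E < U the TISE in this region is ψ'' = κ²ψ with κ = √(2m(U − E))/ℏ.
κ = √(2 × 0.823 × 8.22) = 3.678.

κ = 3.68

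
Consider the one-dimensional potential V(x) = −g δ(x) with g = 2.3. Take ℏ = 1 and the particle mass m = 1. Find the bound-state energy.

E = -2.65

The bound state is ψ(x) = √κ e^{−κ|x|}. The derivative jump ψ'(0⁺) − ψ'(0⁻) = −(2mg/ℏ²)ψ(0) fixes κ = mg/ℏ² = 2.300.
Then E = −ℏ²κ²/(2m) = −mg²/(2ℏ²) = -2.645.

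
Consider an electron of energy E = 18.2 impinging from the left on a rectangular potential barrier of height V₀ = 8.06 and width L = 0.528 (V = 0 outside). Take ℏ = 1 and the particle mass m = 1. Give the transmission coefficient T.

T = 0.960

Above the barrier the interior wavenumber is k₂ = √(2m(E − V₀))/ℏ = 4.503, giving phase k₂L = 2.378.
Matching at both interfaces gives T⁻¹ = 1 + V₀² sin²(k₂L) / [4E(E − V₀)] = 1.042, hence T = 0.960.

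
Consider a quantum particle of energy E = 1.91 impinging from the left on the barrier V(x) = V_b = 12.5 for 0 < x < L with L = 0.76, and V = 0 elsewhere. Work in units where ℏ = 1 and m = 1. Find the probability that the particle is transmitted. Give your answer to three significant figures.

E < V_b: inside the barrier ψ ∝ e^{±κx} with κ = √(2m(V_b − E))/ℏ = 4.602.
κL = 3.498, sinh(κL) = 16.50.
The exact tunnelling result is T⁻¹ = 1 + V_b² sinh²(κL) / [4E(V_b − E)] = 527.0, so T = 0.00190.

T = 0.00190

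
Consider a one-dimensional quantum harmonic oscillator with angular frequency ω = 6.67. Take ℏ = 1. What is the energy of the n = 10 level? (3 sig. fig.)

Using E_n = (n + ½)ℏω: E_10 = 10.5 × 6.67 = 70.04.

E = 70.0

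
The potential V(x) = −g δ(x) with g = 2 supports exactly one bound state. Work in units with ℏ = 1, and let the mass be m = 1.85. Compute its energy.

The bound state is ψ(x) = √κ e^{−κ|x|}. The derivative jump ψ'(0⁺) − ψ'(0⁻) = −(2mg/ℏ²)ψ(0) fixes κ = mg/ℏ² = 3.700.
Then E = −ℏ²κ²/(2m) = −mg²/(2ℏ²) = -3.700.

E = -3.70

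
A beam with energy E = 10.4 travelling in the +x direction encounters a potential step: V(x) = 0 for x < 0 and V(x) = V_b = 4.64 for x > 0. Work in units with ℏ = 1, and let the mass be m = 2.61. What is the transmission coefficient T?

On each side the TISE gives plane waves with k = √(2m(E − V))/ℏ: k₁ = √(2·2.61·10.4) = 7.368, k₂ = √(2·2.61·5.76) = 5.483.
Continuity of ψ and ψ′ at the step yields the reflection amplitude r = (k₁ − k₂)/(k₁ + k₂) = 0.1467; thus R = |r|² = 0.02151, T = 0.9785.

T = 0.978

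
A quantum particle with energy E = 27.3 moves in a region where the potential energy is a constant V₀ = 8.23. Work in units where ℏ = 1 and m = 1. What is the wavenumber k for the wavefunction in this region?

With E > V₀ the solution is oscillatory, ψ ∝ e^{±ikx} with k = √(2m(E − V₀))/ℏ.
k = √(2 × 1 × 19.07) = 6.176.

k = 6.18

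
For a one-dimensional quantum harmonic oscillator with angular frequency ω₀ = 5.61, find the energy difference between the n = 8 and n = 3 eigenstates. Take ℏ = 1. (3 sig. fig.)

E_n = ℏω₀(n + ½), so ΔE = (8 − 3) ℏω₀ = 5 × 5.61 = 28.05.

ΔE = 28.1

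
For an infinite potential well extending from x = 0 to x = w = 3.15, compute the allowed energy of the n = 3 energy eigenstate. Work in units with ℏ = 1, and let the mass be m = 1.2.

E = 3.73

Requiring ψ(0) = ψ(w) = 0 quantises k = nπ/w, hence E_n = ℏ²k²/2m = n²π²ℏ²/(2mw²).
E_3 = 3² × π² / (2 × 1.2 × 3.15²) = 3.730.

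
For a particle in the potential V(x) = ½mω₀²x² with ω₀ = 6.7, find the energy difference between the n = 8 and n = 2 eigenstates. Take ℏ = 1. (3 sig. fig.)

E_n = ℏω₀(n + ½), so ΔE = (8 − 2) ℏω₀ = 6 × 6.7 = 40.20.

ΔE = 40.2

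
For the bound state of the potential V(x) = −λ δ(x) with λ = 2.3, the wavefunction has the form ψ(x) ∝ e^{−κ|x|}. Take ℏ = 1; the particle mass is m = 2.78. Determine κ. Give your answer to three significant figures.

κ = 6.39

Integrate −(ℏ²/2m)ψ'' − λδ(x)ψ = Eψ from −ε to +ε: the ψ'' term gives ψ'(0⁺) − ψ'(0⁻) and the δ term gives −(2mλ/ℏ²)ψ(0).
With ψ ∝ e^{−κ|x|} this yields −2κ = −2mλ/ℏ², so κ = mλ/ℏ² = 6.394.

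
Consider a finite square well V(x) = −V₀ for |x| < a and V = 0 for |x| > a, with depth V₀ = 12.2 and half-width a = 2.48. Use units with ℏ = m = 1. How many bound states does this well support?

N = 8

Define the well-strength parameter z₀ = (a/ℏ)√(2mV₀) = 2.48 × √(2·1·12.2) = 12.25.
The even/odd transcendental equations gain one root per π/2 in z₀, giving N = 1 + ⌊2z₀/π⌋ = 1 + ⌊7.799⌋ = 8.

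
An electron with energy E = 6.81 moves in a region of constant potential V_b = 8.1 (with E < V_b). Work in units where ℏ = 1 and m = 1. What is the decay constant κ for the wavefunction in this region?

κ = 1.61

Since E < V_b the TISE in this region is ψ'' = κ²ψ with κ = √(2m(V_b − E))/ℏ.
κ = √(2 × 1 × 1.29) = 1.606.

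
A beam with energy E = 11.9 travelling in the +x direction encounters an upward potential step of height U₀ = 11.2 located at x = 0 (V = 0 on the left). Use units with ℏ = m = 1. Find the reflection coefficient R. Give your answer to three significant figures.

R = 0.372

On each side the TISE gives plane waves with k = √(2m(E − V))/ℏ: k₁ = √(2·1·11.9) = 4.879, k₂ = √(2·1·0.7) = 1.183.
Matching ψ and ψ′ at x = 0 gives r = (k₁ − k₂)/(k₁ + k₂), so R = r² = 0.3716 and T = 1 − R = 0.6284.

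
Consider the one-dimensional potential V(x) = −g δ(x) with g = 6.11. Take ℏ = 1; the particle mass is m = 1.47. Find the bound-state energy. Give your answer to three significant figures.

E = -27.4

For x ≠ 0 the bound state is ψ ∝ e^{−κ|x|}; integrating the TISE across the delta gives the cusp condition 2κ = 2mg/ℏ², so κ = 8.982.
Then E = −ℏ²κ²/(2m) = −mg²/(2ℏ²) = -27.44.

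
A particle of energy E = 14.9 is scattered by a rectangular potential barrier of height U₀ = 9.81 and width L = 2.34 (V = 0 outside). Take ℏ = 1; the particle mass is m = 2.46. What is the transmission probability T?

Above the barrier the interior wavenumber is k₂ = √(2m(E − U₀))/ℏ = 5.004, giving phase k₂L = 11.71.
T = [1 + U₀² sin²(k₂L) / (4E(E − U₀))]⁻¹ = 1/1.181 = 0.847.

T = 0.847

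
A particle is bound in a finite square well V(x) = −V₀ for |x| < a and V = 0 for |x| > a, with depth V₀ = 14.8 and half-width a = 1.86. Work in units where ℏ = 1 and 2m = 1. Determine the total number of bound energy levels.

The dimensionless depth is z₀ = a√(2mV₀)/ℏ = 1.86 × √(14.80) = 7.156.
The even/odd transcendental equations gain one root per π/2 in z₀, giving N = 1 + ⌊2z₀/π⌋ = 1 + ⌊4.555⌋ = 5.

N = 5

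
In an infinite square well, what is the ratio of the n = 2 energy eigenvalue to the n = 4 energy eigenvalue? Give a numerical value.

0.25

Since E_n ∝ n², the ratio is (2/4)² = 0.25.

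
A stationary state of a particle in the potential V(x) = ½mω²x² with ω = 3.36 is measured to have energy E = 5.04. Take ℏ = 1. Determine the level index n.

n = 1

Invert E_n = (n + ½)ℏω: n = E/ℏω − ½ = 1.000, so n = 1.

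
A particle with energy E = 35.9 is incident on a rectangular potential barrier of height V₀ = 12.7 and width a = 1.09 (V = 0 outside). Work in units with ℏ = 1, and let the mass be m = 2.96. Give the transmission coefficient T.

T = 0.998

Above the barrier the interior wavenumber is k₂ = √(2m(E − V₀))/ℏ = 11.72, giving phase k₂a = 12.77.
T = [1 + V₀² sin²(k₂a) / (4E(E − V₀))]⁻¹ = 1/1.002 = 0.998.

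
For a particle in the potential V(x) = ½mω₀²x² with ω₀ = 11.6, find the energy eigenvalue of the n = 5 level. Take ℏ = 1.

The oscillator eigenvalues are E_n = ℏω₀(n + ½), so E_5 = 11.6 × 5.5 = 63.80.

E = 63.8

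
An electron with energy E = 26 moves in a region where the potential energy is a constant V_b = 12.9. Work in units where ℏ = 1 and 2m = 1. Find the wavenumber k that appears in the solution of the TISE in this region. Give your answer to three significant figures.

With E > V_b the solution is oscillatory, ψ ∝ e^{±ikx} with k = √(2m(E − V_b))/ℏ.
k = √(2 × 0.5 × 13.1) = 3.619.

k = 3.62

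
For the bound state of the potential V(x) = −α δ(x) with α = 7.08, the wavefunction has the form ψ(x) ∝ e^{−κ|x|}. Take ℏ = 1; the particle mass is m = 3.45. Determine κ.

κ = 24.4

Integrating the TISE across x = 0 gives the cusp condition ψ'(0⁺) − ψ'(0⁻) = −(2mα/ℏ²)ψ(0).
With ψ ∝ e^{−κ|x|} this yields −2κ = −2mα/ℏ², so κ = mα/ℏ² = 24.43.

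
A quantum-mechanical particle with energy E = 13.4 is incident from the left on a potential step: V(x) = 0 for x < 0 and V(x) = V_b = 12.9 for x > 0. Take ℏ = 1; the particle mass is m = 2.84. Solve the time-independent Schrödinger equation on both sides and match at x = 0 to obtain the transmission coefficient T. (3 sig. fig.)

On each side the TISE gives plane waves with k = √(2m(E − V))/ℏ: k₁ = √(2·2.84·13.4) = 8.724, k₂ = √(2·2.84·0.5) = 1.685.
Continuity of ψ and ψ′ at the step yields the reflection amplitude r = (k₁ − k₂)/(k₁ + k₂) = 0.6762; thus R = |r|² = 0.4573, T = 0.5427.

T = 0.543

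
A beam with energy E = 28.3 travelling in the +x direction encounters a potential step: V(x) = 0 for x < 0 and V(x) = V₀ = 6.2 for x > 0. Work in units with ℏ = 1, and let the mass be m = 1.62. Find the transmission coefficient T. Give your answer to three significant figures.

T = 0.996

The wavenumbers are k₁ = √(2mE)/ℏ = 9.576 on the left and k₂ = √(2m(E − V₀))/ℏ = 8.462 on the right.
Matching ψ and ψ′ at x = 0 gives r = (k₁ − k₂)/(k₁ + k₂), so R = r² = 0.003812 and T = 1 − R = 0.9962.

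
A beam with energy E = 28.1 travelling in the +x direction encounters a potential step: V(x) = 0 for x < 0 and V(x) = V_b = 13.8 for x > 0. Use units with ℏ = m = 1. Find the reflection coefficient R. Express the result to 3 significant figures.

On each side the TISE gives plane waves with k = √(2m(E − V))/ℏ: k₁ = √(2·1·28.1) = 7.497, k₂ = √(2·1·14.3) = 5.348.
Continuity of ψ and ψ′ at the step yields the reflection amplitude r = (k₁ − k₂)/(k₁ + k₂) = 0.1673; thus R = |r|² = 0.02799, T = 0.9720.

R = 0.0280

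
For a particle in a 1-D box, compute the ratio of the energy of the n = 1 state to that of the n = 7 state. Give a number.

0.0204082

E_n = n²π²ℏ²/(2mL²) so the ratio is n₂²/n₁² = 1/49 = 0.0204082.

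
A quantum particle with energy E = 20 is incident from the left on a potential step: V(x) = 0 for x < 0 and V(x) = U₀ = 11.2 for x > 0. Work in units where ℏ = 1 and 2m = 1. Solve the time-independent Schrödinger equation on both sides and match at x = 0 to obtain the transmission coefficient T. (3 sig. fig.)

The wavenumbers are k₁ = √(2mE)/ℏ = 4.472 on the left and k₂ = √(2m(E − U₀))/ℏ = 2.966 on the right.
Matching ψ and ψ′ at x = 0 gives r = (k₁ − k₂)/(k₁ + k₂), so R = r² = 0.04097 and T = 1 − R = 0.9590.

T = 0.959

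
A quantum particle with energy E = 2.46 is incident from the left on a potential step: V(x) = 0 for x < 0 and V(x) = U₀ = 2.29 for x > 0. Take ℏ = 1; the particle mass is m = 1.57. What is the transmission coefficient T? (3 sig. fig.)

On each side the TISE gives plane waves with k = √(2m(E − V))/ℏ: k₁ = √(2·1.57·2.46) = 2.779, k₂ = √(2·1.57·0.17) = 0.7306.
Continuity of ψ and ψ′ at the step yields the reflection amplitude r = (k₁ − k₂)/(k₁ + k₂) = 0.5837; thus R = |r|² = 0.3407, T = 0.6593.

T = 0.659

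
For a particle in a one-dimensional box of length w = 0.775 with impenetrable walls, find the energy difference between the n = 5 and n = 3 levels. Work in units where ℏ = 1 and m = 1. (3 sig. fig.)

E_n = n²π²ℏ²/(2mw²), so ΔE = (5² − 3²) π²ℏ²/(2mw²).
ΔE = 16 × π² / (2 × 1 × 0.775²) = 131.5.

ΔE = 131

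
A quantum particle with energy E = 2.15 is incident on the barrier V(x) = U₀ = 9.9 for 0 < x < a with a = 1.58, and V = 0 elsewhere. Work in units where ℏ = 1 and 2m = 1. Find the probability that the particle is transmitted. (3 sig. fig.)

E < U₀: inside the barrier ψ ∝ e^{±κx} with κ = √(2m(U₀ − E))/ℏ = 2.784.
κa = 4.399, sinh(κa) = 40.66.
Matching ψ, ψ′ at both faces gives T = [1 + U₀² sinh²(κa) / (4E(U₀ − E))]⁻¹ = 1/2432 = 0.000411.

T = 0.000411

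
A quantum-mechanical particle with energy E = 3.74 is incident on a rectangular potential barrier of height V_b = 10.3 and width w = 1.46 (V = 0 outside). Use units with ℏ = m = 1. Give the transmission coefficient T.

E < V_b: inside the barrier ψ ∝ e^{±κx} with κ = √(2m(V_b − E))/ℏ = 3.622.
κw = 5.288, sinh(κw) = 99.01.
The exact tunnelling result is T⁻¹ = 1 + V_b² sinh²(κw) / [4E(V_b − E)] = 10600, so T = 0.0000944.

T = 0.0000944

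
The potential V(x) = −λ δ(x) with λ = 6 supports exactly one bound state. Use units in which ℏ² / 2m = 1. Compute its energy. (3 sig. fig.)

For x ≠ 0 the bound state is ψ ∝ e^{−κ|x|}; integrating the TISE across the delta gives the cusp condition 2κ = 2mλ/ℏ², so κ = 3.000.
Then E = −ℏ²κ²/(2m) = −mλ²/(2ℏ²) = -9.000.

E = -9.00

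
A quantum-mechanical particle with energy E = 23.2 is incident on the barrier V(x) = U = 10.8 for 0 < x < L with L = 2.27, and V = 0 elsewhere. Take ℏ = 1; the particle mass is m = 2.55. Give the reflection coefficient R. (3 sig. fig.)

R = 0.0494

Above the barrier the interior wavenumber is k₂ = √(2m(E − U))/ℏ = 7.952, giving phase k₂L = 18.05.
Matching at both interfaces gives T⁻¹ = 1 + U² sin²(k₂L) / [4E(E − U)] = 1.052, hence T = 0.951.
R = 1 − T = 0.0494.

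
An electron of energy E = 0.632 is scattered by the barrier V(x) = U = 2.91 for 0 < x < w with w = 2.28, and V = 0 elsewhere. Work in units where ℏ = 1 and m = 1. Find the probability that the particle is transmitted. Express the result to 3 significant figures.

T = 0.000161

Since E < U the interior solution is evanescent with decay constant κ = √(2m(U − E))/ℏ = 2.134.
κw = 4.867, sinh(κw) = 64.94.
Matching ψ, ψ′ at both faces gives T = [1 + U² sinh²(κw) / (4E(U − E))]⁻¹ = 1/6202 = 0.000161.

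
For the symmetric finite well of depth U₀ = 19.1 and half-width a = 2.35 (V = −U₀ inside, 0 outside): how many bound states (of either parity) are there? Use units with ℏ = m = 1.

The dimensionless depth is z₀ = a√(2mU₀)/ℏ = 2.35 × √(38.20) = 14.52.
The even/odd transcendental equations gain one root per π/2 in z₀, giving N = 1 + ⌊2z₀/π⌋ = 1 + ⌊9.247⌋ = 10.

N = 10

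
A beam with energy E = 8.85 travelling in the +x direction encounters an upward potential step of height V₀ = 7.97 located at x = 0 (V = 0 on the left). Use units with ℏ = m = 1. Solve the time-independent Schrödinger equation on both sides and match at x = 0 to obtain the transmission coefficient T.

On each side the TISE gives plane waves with k = √(2m(E − V))/ℏ: k₁ = √(2·1·8.85) = 4.207, k₂ = √(2·1·0.88) = 1.327.
Matching ψ and ψ′ at x = 0 gives r = (k₁ − k₂)/(k₁ + k₂), so R = r² = 0.2709 and T = 1 − R = 0.7291.

T = 0.729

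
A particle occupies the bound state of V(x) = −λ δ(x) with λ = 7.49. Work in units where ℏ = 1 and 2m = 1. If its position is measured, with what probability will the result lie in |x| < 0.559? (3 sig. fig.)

P = 0.985

The normalised bound state is ψ = √κ e^{−κ|x|} with κ = mλ/ℏ² = 3.745.
P(|x| < d) = ∫_{−d}^{d} κ e^{−2κ|x|} dx = 1 − e^{−2κd} = 1 − e^{−4.187} = 0.9848.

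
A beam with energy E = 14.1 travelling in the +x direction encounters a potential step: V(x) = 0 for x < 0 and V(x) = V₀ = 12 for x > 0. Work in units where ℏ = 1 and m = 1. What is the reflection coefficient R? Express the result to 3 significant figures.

On each side the TISE gives plane waves with k = √(2m(E − V))/ℏ: k₁ = √(2·1·14.1) = 5.310, k₂ = √(2·1·2.1) = 2.049.
Continuity of ψ and ψ′ at the step yields the reflection amplitude r = (k₁ − k₂)/(k₁ + k₂) = 0.4431; thus R = |r|² = 0.1963, T = 0.8037.

R = 0.196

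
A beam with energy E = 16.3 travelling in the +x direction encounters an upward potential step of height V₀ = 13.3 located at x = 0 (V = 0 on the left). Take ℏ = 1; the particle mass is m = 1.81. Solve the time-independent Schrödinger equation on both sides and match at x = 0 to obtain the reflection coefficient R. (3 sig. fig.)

R = 0.160

The wavenumbers are k₁ = √(2mE)/ℏ = 7.682 on the left and k₂ = √(2m(E − V₀))/ℏ = 3.295 on the right.
Matching ψ and ψ′ at x = 0 gives r = (k₁ − k₂)/(k₁ + k₂), so R = r² = 0.1597 and T = 1 − R = 0.8403.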